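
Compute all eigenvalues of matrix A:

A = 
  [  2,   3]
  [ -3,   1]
λ = (3 + i√35)/2, (3 - i√35)/2  (≈ 1.5 + 2.958i, 1.5 - 2.958i)

tr(A) = 3, det(A) = 11
Characteristic polynomial: λ² - tr(A)λ + det(A) = λ² - 3λ + 11
λ² - 3λ + 11 = 0  ⇒  λ = (3 ± √((-3)² - 4·(11)))/2 = (3 ± √(-35))/2
  = (3 + i√35)/2,  (3 - i√35)/2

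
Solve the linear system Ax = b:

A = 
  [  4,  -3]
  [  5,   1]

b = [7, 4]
Row reduce the augmented matrix [A|b]:
R2 → R2 - (5/4)·R1
REF = 
  [    4,    -3,     7]
  [    0,  19/4, -19/4]

Back-substitution:
x₂ = (-19/4) / (19/4) = -1
x₁ = (7 - (-3)(-1)) / 4 = 1

x = [1, -1]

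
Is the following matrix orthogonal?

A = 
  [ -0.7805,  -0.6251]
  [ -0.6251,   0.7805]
Yes

AᵀA = 
  [  0.9999,   0]
  [  0,   0.9999]
≈ I (equal to I up to the 4-dp rounding of the entries)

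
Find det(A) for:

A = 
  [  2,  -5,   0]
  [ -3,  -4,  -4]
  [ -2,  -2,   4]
-148

Cofactor expansion along row 1:
det(A) = (2)·((-4)(4) - (-4)(-2)) - (-5)·((-3)(4) - (-4)(-2)) + (0)·((-3)(-2) - (-4)(-2))
  = (2)(-24) - (-5)(-20) + (0)(-2)
  = -148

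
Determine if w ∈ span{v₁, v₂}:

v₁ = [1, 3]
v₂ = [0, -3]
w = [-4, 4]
Yes

Form the augmented matrix and row-reduce:
[v₁|v₂|w] = 
  [  1,   0,  -4]
  [  3,  -3,   4]
R2 → R2 - (3)·R1
REF = 
  [  1,   0,  -4]
  [  0,  -3,  16]

No row of the form [0 0 | nonzero], so the system is consistent. Back-substitution gives c₁ = -4, c₂ = -16/3: w = (-4)·v₁ + (-16/3)·v₂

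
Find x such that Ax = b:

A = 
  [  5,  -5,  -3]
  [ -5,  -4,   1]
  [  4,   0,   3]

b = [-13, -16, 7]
x = [1, 3, 1]

Row reduce the augmented matrix [A|b]:
R2 → R2 + (1)·R1
R3 → R3 - (4/5)·R1
R3 → R3 + (4/9)·R2
REF = 
  [     5,     -5,     -3,    -13]
  [     0,     -9,     -2,    -29]
  [     0,      0, 203/45, 203/45]

Back-substitution:
x₃ = (203/45) / (203/45) = 1
x₂ = (-29 - (-2)(1)) / (-9) = 3
x₁ = (-13 - (-5)(3) - (-3)(1)) / 5 = 1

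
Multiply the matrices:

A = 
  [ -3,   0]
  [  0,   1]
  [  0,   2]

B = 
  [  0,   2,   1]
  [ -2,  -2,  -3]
A is 3×2 and B is 2×3, so AB is 3×3. Each entry is (row of A)·(column of B):
AB[1,1] = (-3)(0) + (0)(-2) = 0
AB[1,2] = (-3)(2) + (0)(-2) = -6
AB[1,3] = (-3)(1) + (0)(-3) = -3
AB[2,1] = (0)(0) + (1)(-2) = -2
AB[2,2] = (0)(2) + (1)(-2) = -2
AB[2,3] = (0)(1) + (1)(-3) = -3
AB[3,1] = (0)(0) + (2)(-2) = -4
AB[3,2] = (0)(2) + (2)(-2) = -4
AB[3,3] = (0)(1) + (2)(-3) = -6

AB = 
  [  0,  -6,  -3]
  [ -2,  -2,  -3]
  [ -4,  -4,  -6]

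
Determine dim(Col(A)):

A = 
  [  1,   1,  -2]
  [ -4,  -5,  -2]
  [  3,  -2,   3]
dim(Col(A)) = 3

Row reduce:
R2 → R2 + (4)·R1
R3 → R3 - (3)·R1
R3 → R3 - (5)·R2
REF = 
  [  1,   1,  -2]
  [  0,  -1, -10]
  [  0,   0,  59]
Pivot columns: 1, 2, 3 → 3 pivots.
dim(Col(A)) = number of pivot columns = 3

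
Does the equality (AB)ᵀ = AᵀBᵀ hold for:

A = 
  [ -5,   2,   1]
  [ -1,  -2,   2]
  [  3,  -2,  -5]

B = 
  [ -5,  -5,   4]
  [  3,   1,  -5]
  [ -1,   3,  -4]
No

(AB)ᵀ = 
  [ 30,  -3, -16]
  [ 30,   9, -32]
  [-34,  -2,  42]

AᵀBᵀ = 
  [ 42, -31, -10]
  [ -8,  14,   0]
  [-35,  30,  25]

The two matrices differ, so (AB)ᵀ ≠ AᵀBᵀ in general. The correct identity is (AB)ᵀ = BᵀAᵀ.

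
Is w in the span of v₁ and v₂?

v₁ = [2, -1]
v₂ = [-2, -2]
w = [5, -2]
Yes

Form the augmented matrix and row-reduce:
[v₁|v₂|w] = 
  [  2,  -2,   5]
  [ -1,  -2,  -2]
R2 → R2 + (1/2)·R1
REF = 
  [  2,  -2,   5]
  [  0,  -3, 1/2]

No row of the form [0 0 | nonzero], so the system is consistent. Back-substitution gives c₁ = 7/3, c₂ = -1/6: w = (7/3)·v₁ + (-1/6)·v₂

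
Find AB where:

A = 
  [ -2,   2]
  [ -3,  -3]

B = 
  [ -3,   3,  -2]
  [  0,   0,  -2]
A is 2×2 and B is 2×3, so AB is 2×3. Each entry is (row of A)·(column of B):
AB[1,1] = (-2)(-3) + (2)(0) = 6
AB[1,2] = (-2)(3) + (2)(0) = -6
AB[1,3] = (-2)(-2) + (2)(-2) = 0
AB[2,1] = (-3)(-3) + (-3)(0) = 9
AB[2,2] = (-3)(3) + (-3)(0) = -9
AB[2,3] = (-3)(-2) + (-3)(-2) = 12

AB = 
  [  6,  -6,   0]
  [  9,  -9,  12]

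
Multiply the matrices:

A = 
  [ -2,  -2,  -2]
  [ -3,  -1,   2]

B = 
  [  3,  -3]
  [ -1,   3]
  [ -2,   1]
AB = 
  [  0,  -2]
  [-12,   8]

A is 2×3 and B is 3×2, so AB is 2×2. Each entry is (row of A)·(column of B):
AB[1,1] = (-2)(3) + (-2)(-1) + (-2)(-2) = 0
AB[1,2] = (-2)(-3) + (-2)(3) + (-2)(1) = -2
AB[2,1] = (-3)(3) + (-1)(-1) + (2)(-2) = -12
AB[2,2] = (-3)(-3) + (-1)(3) + (2)(1) = 8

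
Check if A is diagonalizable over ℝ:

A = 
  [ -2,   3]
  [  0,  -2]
No

tr(A) = -4, det(A) = 4
Characteristic polynomial: λ² - tr(A)λ + det(A) = λ² + 4λ + 4
λ² + 4λ + 4 = (λ + 2)²
Eigenvalues: -2, -2
λ=-2: alg. mult. = 2, geom. mult. = 2 - rank(A - (-2)I) = 2 - 1 = 1
Sum of geometric multiplicities = 1 < n = 2, so there aren't enough independent eigenvectors.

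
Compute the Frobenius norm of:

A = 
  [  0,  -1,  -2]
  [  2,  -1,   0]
||A||_F = 3.162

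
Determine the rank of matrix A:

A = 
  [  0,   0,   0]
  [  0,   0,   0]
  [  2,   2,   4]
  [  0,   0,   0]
Row reduce:
Swap R1 ↔ R3
REF = 
  [  2,   2,   4]
  [  0,   0,   0]
  [  0,   0,   0]
  [  0,   0,   0]
Pivot columns: 1 → 1 pivot.

rank(A) = 1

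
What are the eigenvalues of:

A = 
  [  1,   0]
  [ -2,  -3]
tr(A) = -2, det(A) = -3
Characteristic polynomial: λ² - tr(A)λ + det(A) = λ² + 2λ - 3
λ² + 2λ - 3 = (λ + 3)(λ - 1)

λ = 1, -3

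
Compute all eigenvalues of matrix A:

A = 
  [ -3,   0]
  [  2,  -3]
tr(A) = -6, det(A) = 9
Characteristic polynomial: λ² - tr(A)λ + det(A) = λ² + 6λ + 9
λ² + 6λ + 9 = (λ + 3)²

λ = -3, -3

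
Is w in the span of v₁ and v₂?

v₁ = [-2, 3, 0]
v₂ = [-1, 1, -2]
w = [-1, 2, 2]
Yes

Form the augmented matrix and row-reduce:
[v₁|v₂|w] = 
  [ -2,  -1,  -1]
  [  3,   1,   2]
  [  0,  -2,   2]
R2 → R2 + (3/2)·R1
R3 → R3 - (4)·R2
REF = 
  [  -2,   -1,   -1]
  [   0, -1/2,  1/2]
  [   0,    0,    0]

No row of the form [0 0 | nonzero], so the system is consistent. Back-substitution gives c₁ = 1, c₂ = -1: w = (1)·v₁ + (-1)·v₂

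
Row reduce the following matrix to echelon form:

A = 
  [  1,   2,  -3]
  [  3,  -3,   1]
Row operations:
R2 → R2 - (3)·R1

Resulting echelon form:
REF = 
  [  1,   2,  -3]
  [  0,  -9,  10]

Rank = 2 (number of non-zero pivot rows).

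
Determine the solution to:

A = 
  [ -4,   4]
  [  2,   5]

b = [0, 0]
Row reduce the augmented matrix [A|b]:
R2 → R2 + (1/2)·R1
REF = 
  [ -4,   4,   0]
  [  0,   7,   0]

Back-substitution:
x₂ = 0 / 7 = 0
x₁ = (0 - (4)(0)) / (-4) = 0

x = [0, 0]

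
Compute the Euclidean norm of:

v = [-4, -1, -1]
4.243

||v||₂ = √((-4)² + (-1)² + (-1)²) = √18 = 4.243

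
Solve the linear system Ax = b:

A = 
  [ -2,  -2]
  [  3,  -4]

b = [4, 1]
Row reduce the augmented matrix [A|b]:
R2 → R2 + (3/2)·R1
REF = 
  [ -2,  -2,   4]
  [  0,  -7,   7]

Back-substitution:
x₂ = 7 / (-7) = -1
x₁ = (4 - (-2)(-1)) / (-2) = -1

x = [-1, -1]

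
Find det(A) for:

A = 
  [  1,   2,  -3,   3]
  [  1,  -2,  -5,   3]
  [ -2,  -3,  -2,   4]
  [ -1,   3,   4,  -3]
-60

Cofactor expansion along row 1: det(A) = a₁₁M₁₁ - a₁₂M₁₂ + a₁₃M₁₃ - a₁₄M₁₄

M₁₁ = det[[-2, -5, 3]; [-3, -2, 4]; [3, 4, -3]]
  = (-2)·((-2)(-3) - (4)(4)) - (-5)·((-3)(-3) - (4)(3)) + (3)·((-3)(4) - (-2)(3))
  = (-2)(-10) - (-5)(-3) + (3)(-6)
  = -13
M₁₂ = det[[1, -5, 3]; [-2, -2, 4]; [-1, 4, -3]]
  = (1)·((-2)(-3) - (4)(4)) - (-5)·((-2)(-3) - (4)(-1)) + (3)·((-2)(4) - (-2)(-1))
  = (1)(-10) - (-5)(10) + (3)(-10)
  = 10
M₁₃ = det[[1, -2, 3]; [-2, -3, 4]; [-1, 3, -3]]
  = (1)·((-3)(-3) - (4)(3)) - (-2)·((-2)(-3) - (4)(-1)) + (3)·((-2)(3) - (-3)(-1))
  = (1)(-3) - (-2)(10) + (3)(-9)
  = -10
M₁₄ = det[[1, -2, -5]; [-2, -3, -2]; [-1, 3, 4]]
  = (1)·((-3)(4) - (-2)(3)) - (-2)·((-2)(4) - (-2)(-1)) + (-5)·((-2)(3) - (-3)(-1))
  = (1)(-6) - (-2)(-10) + (-5)(-9)
  = 19

det(A) = (1)(-13) - (2)(10) + (-3)(-10) - (3)(19) = -60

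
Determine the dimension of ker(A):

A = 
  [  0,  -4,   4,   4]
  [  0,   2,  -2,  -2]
nullity(A) = 3

Row reduce:
R2 → R2 + (1/2)·R1
REF = 
  [  0,  -4,   4,   4]
  [  0,   0,   0,   0]
Pivot columns: 2 → 1 pivot.
rank(A) = 1, so nullity(A) = 4 - 1 = 3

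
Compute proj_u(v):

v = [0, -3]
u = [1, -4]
proj_u(v) = [12/17, -48/17]

v·u = (0)(1) + (-3)(-4) = 12
u·u = (1)² + (-4)² = 17
proj_u(v) = (v·u / u·u) × u = (12/17) × u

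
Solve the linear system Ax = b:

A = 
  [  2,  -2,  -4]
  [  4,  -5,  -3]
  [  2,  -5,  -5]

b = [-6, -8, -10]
Row reduce the augmented matrix [A|b]:
R2 → R2 - (2)·R1
R3 → R3 - (1)·R1
R3 → R3 - (3)·R2
REF = 
  [  2,  -2,  -4,  -6]
  [  0,  -1,   5,   4]
  [  0,   0, -16, -16]

Back-substitution:
x₃ = (-16) / (-16) = 1
x₂ = (4 - (5)(1)) / (-1) = 1
x₁ = (-6 - (-2)(1) - (-4)(1)) / 2 = 0

x = [0, 1, 1]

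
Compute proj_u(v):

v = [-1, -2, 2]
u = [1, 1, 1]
v·u = (-1)(1) + (-2)(1) + (2)(1) = -1
u·u = (1)² + (1)² + (1)² = 3
proj_u(v) = (v·u / u·u) × u = (-1/3) × u

proj_u(v) = [-1/3, -1/3, -1/3]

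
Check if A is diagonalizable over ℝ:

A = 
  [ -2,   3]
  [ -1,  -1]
No

tr(A) = -3, det(A) = 5
Characteristic polynomial: λ² - tr(A)λ + det(A) = λ² + 3λ + 5
λ² + 3λ + 5 = 0  ⇒  λ = (-3 ± √((3)² - 4·(5)))/2 = (-3 ± √(-11))/2
  = (-3 + i√11)/2,  (-3 - i√11)/2
Eigenvalues: (-3 + i√11)/2, (-3 - i√11)/2  (≈ -1.5 + 1.658i, -1.5 - 1.658i)
Has complex eigenvalues (not diagonalizable over ℝ).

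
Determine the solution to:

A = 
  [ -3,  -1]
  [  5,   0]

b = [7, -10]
Row reduce the augmented matrix [A|b]:
R2 → R2 + (5/3)·R1
REF = 
  [  -3,   -1,    7]
  [   0, -5/3,  5/3]

Back-substitution:
x₂ = (5/3) / (-5/3) = -1
x₁ = (7 - (-1)(-1)) / (-3) = -2

x = [-2, -1]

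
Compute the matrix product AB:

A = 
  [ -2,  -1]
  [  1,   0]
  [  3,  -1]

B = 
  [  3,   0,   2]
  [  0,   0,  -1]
AB = 
  [ -6,   0,  -3]
  [  3,   0,   2]
  [  9,   0,   7]

A is 3×2 and B is 2×3, so AB is 3×3. Each entry is (row of A)·(column of B):
AB[1,1] = (-2)(3) + (-1)(0) = -6
AB[1,2] = (-2)(0) + (-1)(0) = 0
AB[1,3] = (-2)(2) + (-1)(-1) = -3
AB[2,1] = (1)(3) + (0)(0) = 3
AB[2,2] = (1)(0) + (0)(0) = 0
AB[2,3] = (1)(2) + (0)(-1) = 2
AB[3,1] = (3)(3) + (-1)(0) = 9
AB[3,2] = (3)(0) + (-1)(0) = 0
AB[3,3] = (3)(2) + (-1)(-1) = 7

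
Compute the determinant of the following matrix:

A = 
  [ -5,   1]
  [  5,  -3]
10

For a 2×2 matrix, det = ad - bc = (-5)(-3) - (1)(5) = 10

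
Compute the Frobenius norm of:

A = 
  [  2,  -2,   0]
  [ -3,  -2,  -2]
||A||_F = 5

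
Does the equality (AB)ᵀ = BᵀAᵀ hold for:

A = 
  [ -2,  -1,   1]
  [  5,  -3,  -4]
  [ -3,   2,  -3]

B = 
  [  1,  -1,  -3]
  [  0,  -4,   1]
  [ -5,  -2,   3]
Yes

(AB)ᵀ = 
  [ -7,  25,  12]
  [  4,  15,   1]
  [  8, -30,   2]

BᵀAᵀ = 
  [ -7,  25,  12]
  [  4,  15,   1]
  [  8, -30,   2]

Both sides are equal — this is the standard identity (AB)ᵀ = BᵀAᵀ, which holds for all A, B.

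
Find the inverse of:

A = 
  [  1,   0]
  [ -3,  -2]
det(A) = (1)(-2) - (0)(-3) = -2
For a 2×2 matrix, A⁻¹ = (1/det(A)) · [[d, -b], [-c, a]]
    = (-1/2) · [[-2, 0], [3, 1]]

A⁻¹ = 
  [   1,    0]
  [-3/2, -1/2]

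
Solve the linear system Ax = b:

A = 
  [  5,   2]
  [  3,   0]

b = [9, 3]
x = [1, 2]

Row reduce the augmented matrix [A|b]:
R2 → R2 - (3/5)·R1
REF = 
  [    5,     2,     9]
  [    0,  -6/5, -12/5]

Back-substitution:
x₂ = (-12/5) / (-6/5) = 2
x₁ = (9 - (2)(2)) / 5 = 1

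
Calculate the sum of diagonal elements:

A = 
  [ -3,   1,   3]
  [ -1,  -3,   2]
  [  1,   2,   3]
-3

tr(A) = -3 + -3 + 3 = -3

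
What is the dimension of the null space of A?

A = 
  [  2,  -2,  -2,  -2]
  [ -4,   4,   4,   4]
nullity(A) = 3

Row reduce:
R2 → R2 + (2)·R1
REF = 
  [  2,  -2,  -2,  -2]
  [  0,   0,   0,   0]
Pivot columns: 1 → 1 pivot.
rank(A) = 1, so nullity(A) = 4 - 1 = 3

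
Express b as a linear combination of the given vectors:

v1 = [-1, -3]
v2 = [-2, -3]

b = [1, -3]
c1 = 3, c2 = -2

b = 3·v1 + -2·v2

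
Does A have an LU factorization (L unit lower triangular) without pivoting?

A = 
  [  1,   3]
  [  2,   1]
Yes.
A[1,1] = 1 ≠ 0, so Gaussian elimination proceeds without a row swap: multiplier ℓ₂₁ = (2)/(1) = 2, and U[2,2] = 1 - (2)(3) = -5.
L = 
  [  1,   0]
  [  2,   1]
U = 
  [  1,   3]
  [  0,  -5]
Check row 2 of LU: [(2)(1), (2)(3) + (-5)] = [2, 1] = row 2 of A ✓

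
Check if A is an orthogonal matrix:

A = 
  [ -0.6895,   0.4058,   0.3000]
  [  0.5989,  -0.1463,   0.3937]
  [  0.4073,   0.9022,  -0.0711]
No

AᵀA = 
  [  1,   0,   0]
  [  0,   1,   0]
  [  0,   0,   0.2501]
≠ I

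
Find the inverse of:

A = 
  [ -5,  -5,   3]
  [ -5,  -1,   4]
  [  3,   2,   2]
det(A) = (-5)·((-1)(2) - (4)(2)) - (-5)·((-5)(2) - (4)(3)) + (3)·((-5)(2) - (-1)(3))
  = (-5)(-10) - (-5)(-22) + (3)(-7)
  = -81
det(A) = -81 ≠ 0, so A is invertible.

Cofactors Cᵢⱼ = (-1)ⁱ⁺ʲ·Mᵢⱼ:
C = 
  [-10,  22,  -7]
  [ 16, -19,  -5]
  [-17,   5, -20]

adj(A) = Cᵀ:
adj(A) = 
  [-10,  16, -17]
  [ 22, -19,   5]
  [ -7,  -5, -20]

A⁻¹ = (-1/81) · adj(A):
A⁻¹ = 
  [ 10/81, -16/81,  17/81]
  [-22/81,  19/81,  -5/81]
  [  7/81,   5/81,  20/81]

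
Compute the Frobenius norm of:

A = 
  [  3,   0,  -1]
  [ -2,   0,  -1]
||A||_F = 3.873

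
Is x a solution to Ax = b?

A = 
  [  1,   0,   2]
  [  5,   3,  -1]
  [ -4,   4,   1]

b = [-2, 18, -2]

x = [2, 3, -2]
No

Ax = [-2, 21, 2] ≠ b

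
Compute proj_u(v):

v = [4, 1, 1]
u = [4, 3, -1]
v·u = (4)(4) + (1)(3) + (1)(-1) = 18
u·u = (4)² + (3)² + (-1)² = 26
proj_u(v) = (v·u / u·u) × u = (18/26) × u = (9/13) × u

proj_u(v) = [36/13, 27/13, -9/13]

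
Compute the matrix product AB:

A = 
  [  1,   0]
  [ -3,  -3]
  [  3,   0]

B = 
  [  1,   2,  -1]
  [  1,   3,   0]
AB = 
  [  1,   2,  -1]
  [ -6, -15,   3]
  [  3,   6,  -3]

A is 3×2 and B is 2×3, so AB is 3×3. Each entry is (row of A)·(column of B):
AB[1,1] = (1)(1) + (0)(1) = 1
AB[1,2] = (1)(2) + (0)(3) = 2
AB[1,3] = (1)(-1) + (0)(0) = -1
AB[2,1] = (-3)(1) + (-3)(1) = -6
AB[2,2] = (-3)(2) + (-3)(3) = -15
AB[2,3] = (-3)(-1) + (-3)(0) = 3
AB[3,1] = (3)(1) + (0)(1) = 3
AB[3,2] = (3)(2) + (0)(3) = 6
AB[3,3] = (3)(-1) + (0)(0) = -3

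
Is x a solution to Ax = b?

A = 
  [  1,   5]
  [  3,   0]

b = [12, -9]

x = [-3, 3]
Yes

Ax = [12, -9] = b ✓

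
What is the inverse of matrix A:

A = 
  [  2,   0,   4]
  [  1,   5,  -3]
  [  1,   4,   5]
det(A) = (2)·((5)(5) - (-3)(4)) - (0)·((1)(5) - (-3)(1)) + (4)·((1)(4) - (5)(1))
  = (2)(37) - (0)(8) + (4)(-1)
  = 70
det(A) = 70 ≠ 0, so A is invertible.

Cofactors Cᵢⱼ = (-1)ⁱ⁺ʲ·Mᵢⱼ:
C = 
  [ 37,  -8,  -1]
  [ 16,   6,  -8]
  [-20,  10,  10]

adj(A) = Cᵀ:
adj(A) = 
  [ 37,  16, -20]
  [ -8,   6,  10]
  [ -1,  -8,  10]

A⁻¹ = (1/70) · adj(A):
A⁻¹ = 
  [37/70,  8/35,  -2/7]
  [-4/35,  3/35,   1/7]
  [-1/70, -4/35,   1/7]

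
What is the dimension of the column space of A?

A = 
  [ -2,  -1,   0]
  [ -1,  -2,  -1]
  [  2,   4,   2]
Row reduce:
R2 → R2 - (1/2)·R1
R3 → R3 + (1)·R1
R3 → R3 + (2)·R2
REF = 
  [  -2,   -1,    0]
  [   0, -3/2,   -1]
  [   0,    0,    0]
Pivot columns: 1, 2 → 2 pivots.
dim(Col(A)) = number of pivot columns = 2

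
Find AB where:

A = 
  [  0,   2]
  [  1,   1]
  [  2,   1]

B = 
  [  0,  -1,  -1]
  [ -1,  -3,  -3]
A is 3×2 and B is 2×3, so AB is 3×3. Each entry is (row of A)·(column of B):
AB[1,1] = (0)(0) + (2)(-1) = -2
AB[1,2] = (0)(-1) + (2)(-3) = -6
AB[1,3] = (0)(-1) + (2)(-3) = -6
AB[2,1] = (1)(0) + (1)(-1) = -1
AB[2,2] = (1)(-1) + (1)(-3) = -4
AB[2,3] = (1)(-1) + (1)(-3) = -4
AB[3,1] = (2)(0) + (1)(-1) = -1
AB[3,2] = (2)(-1) + (1)(-3) = -5
AB[3,3] = (2)(-1) + (1)(-3) = -5

AB = 
  [ -2,  -6,  -6]
  [ -1,  -4,  -4]
  [ -1,  -5,  -5]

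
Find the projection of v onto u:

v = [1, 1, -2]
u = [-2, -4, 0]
proj_u(v) = [3/5, 6/5, 0]

v·u = (1)(-2) + (1)(-4) + (-2)(0) = -6
u·u = (-2)² + (-4)² + (0)² = 20
proj_u(v) = (v·u / u·u) × u = (-6/20) × u = (-3/10) × u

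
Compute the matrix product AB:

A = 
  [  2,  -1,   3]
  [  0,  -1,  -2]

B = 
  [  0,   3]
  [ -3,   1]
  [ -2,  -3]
AB = 
  [ -3,  -4]
  [  7,   5]

A is 2×3 and B is 3×2, so AB is 2×2. Each entry is (row of A)·(column of B):
AB[1,1] = (2)(0) + (-1)(-3) + (3)(-2) = -3
AB[1,2] = (2)(3) + (-1)(1) + (3)(-3) = -4
AB[2,1] = (0)(0) + (-1)(-3) + (-2)(-2) = 7
AB[2,2] = (0)(3) + (-1)(1) + (-2)(-3) = 5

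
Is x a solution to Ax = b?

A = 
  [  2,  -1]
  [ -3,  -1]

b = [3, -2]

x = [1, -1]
Yes

Ax = [3, -2] = b ✓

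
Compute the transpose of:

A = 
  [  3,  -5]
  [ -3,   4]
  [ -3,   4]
Aᵀ = 
  [  3,  -3,  -3]
  [ -5,   4,   4]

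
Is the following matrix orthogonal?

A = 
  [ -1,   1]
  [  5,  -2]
No

AᵀA = 
  [ 26, -11]
  [-11,   5]
≠ I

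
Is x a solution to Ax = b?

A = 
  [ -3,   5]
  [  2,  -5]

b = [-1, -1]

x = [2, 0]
No

Ax = [-6, 4] ≠ b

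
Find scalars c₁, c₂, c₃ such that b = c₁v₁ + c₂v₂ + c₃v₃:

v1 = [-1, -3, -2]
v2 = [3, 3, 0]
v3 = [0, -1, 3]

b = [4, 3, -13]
c1 = 2, c2 = 2, c3 = -3

b = 2·v1 + 2·v2 + -3·v3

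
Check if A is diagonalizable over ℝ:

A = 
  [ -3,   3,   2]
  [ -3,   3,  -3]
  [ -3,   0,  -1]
No

Characteristic polynomial: det(λI - A) = λ³ + λ² + 6λ - 45
By the rational root theorem any rational root is an integer dividing 45; none of those is a root, so p(λ) has no rational roots and hence (being an irreducible cubic) no repeated roots.
Discriminant of the cubic: Δ = -60183
Δ < 0 ⇒ one real eigenvalue and a complex-conjugate pair: λ ≈ -1.877 + 3.58i, -1.877 - 3.58i, 2.754
Has complex eigenvalues (not diagonalizable over ℝ).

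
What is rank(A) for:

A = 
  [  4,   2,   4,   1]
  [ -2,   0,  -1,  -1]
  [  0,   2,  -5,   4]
Row reduce:
R2 → R2 + (1/2)·R1
R3 → R3 - (2)·R2
REF = 
  [   4,    2,    4,    1]
  [   0,    1,    1, -1/2]
  [   0,    0,   -7,    5]
Pivot columns: 1, 2, 3 → 3 pivots.

rank(A) = 3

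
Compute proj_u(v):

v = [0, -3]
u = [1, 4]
v·u = (0)(1) + (-3)(4) = -12
u·u = (1)² + (4)² = 17
proj_u(v) = (v·u / u·u) × u = (-12/17) × u

proj_u(v) = [-12/17, -48/17]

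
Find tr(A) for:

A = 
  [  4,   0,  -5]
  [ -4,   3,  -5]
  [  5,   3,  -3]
4

tr(A) = 4 + 3 + -3 = 4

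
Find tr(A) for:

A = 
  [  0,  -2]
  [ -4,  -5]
-5

tr(A) = 0 + -5 = -5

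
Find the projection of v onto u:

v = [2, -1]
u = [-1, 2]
v·u = (2)(-1) + (-1)(2) = -4
u·u = (-1)² + (2)² = 5
proj_u(v) = (v·u / u·u) × u = (-4/5) × u

proj_u(v) = [4/5, -8/5]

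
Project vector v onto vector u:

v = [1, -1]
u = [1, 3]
proj_u(v) = [-1/5, -3/5]

v·u = (1)(1) + (-1)(3) = -2
u·u = (1)² + (3)² = 10
proj_u(v) = (v·u / u·u) × u = (-2/10) × u = (-1/5) × u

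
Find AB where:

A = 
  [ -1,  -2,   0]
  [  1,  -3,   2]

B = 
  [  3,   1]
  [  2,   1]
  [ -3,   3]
A is 2×3 and B is 3×2, so AB is 2×2. Each entry is (row of A)·(column of B):
AB[1,1] = (-1)(3) + (-2)(2) + (0)(-3) = -7
AB[1,2] = (-1)(1) + (-2)(1) + (0)(3) = -3
AB[2,1] = (1)(3) + (-3)(2) + (2)(-3) = -9
AB[2,2] = (1)(1) + (-3)(1) + (2)(3) = 4

AB = 
  [ -7,  -3]
  [ -9,   4]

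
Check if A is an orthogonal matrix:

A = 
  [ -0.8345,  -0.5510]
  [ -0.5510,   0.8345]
Yes

AᵀA = 
  [  1,   0]
  [  0,   1]
≈ I (equal to I up to the 4-dp rounding of the entries)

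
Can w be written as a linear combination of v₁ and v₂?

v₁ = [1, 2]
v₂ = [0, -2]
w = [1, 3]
Yes

Form the augmented matrix and row-reduce:
[v₁|v₂|w] = 
  [  1,   0,   1]
  [  2,  -2,   3]
R2 → R2 - (2)·R1
REF = 
  [  1,   0,   1]
  [  0,  -2,   1]

No row of the form [0 0 | nonzero], so the system is consistent. Back-substitution gives c₁ = 1, c₂ = -1/2: w = (1)·v₁ + (-1/2)·v₂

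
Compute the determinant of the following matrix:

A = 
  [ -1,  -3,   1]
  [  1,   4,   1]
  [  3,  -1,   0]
-23

Cofactor expansion along row 1:
det(A) = (-1)·((4)(0) - (1)(-1)) - (-3)·((1)(0) - (1)(3)) + (1)·((1)(-1) - (4)(3))
  = (-1)(1) - (-3)(-3) + (1)(-13)
  = -23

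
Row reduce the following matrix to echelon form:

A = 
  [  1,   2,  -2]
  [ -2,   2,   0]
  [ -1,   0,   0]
Row operations:
R2 → R2 + (2)·R1
R3 → R3 + (1)·R1
R3 → R3 - (1/3)·R2

Resulting echelon form:
REF = 
  [   1,    2,   -2]
  [   0,    6,   -4]
  [   0,    0, -2/3]

Rank = 3 (number of non-zero pivot rows).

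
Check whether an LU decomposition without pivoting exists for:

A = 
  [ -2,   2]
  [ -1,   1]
Yes.
A[1,1] = -2 ≠ 0, so Gaussian elimination proceeds without a row swap: multiplier ℓ₂₁ = (-1)/(-2) = 1/2, and U[2,2] = 1 - (1/2)(2) = 0.
L = 
  [  1,   0]
  [1/2,   1]
U = 
  [ -2,   2]
  [  0,   0]
Check row 2 of LU: [(1/2)(-2), (1/2)(2) + 0] = [-1, 1] = row 2 of A ✓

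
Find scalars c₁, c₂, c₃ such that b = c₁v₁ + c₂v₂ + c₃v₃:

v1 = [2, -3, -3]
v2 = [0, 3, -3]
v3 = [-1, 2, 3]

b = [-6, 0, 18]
c1 = -3, c2 = -3, c3 = 0

b = -3·v1 + -3·v2 + 0·v3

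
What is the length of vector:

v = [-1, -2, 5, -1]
5.568

||v||₂ = √((-1)² + (-2)² + (5)² + (-1)²) = √31 = 5.568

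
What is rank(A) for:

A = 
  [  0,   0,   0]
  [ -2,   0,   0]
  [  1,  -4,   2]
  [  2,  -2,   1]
Row reduce:
Swap R1 ↔ R2
R3 → R3 + (1/2)·R1
R4 → R4 + (1)·R1
Swap R2 ↔ R3
R4 → R4 - (1/2)·R2
REF = 
  [ -2,   0,   0]
  [  0,  -4,   2]
  [  0,   0,   0]
  [  0,   0,   0]
Pivot columns: 1, 2 → 2 pivots.

rank(A) = 2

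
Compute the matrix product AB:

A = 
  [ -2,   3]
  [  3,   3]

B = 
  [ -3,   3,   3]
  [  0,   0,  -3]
AB = 
  [  6,  -6, -15]
  [ -9,   9,   0]

A is 2×2 and B is 2×3, so AB is 2×3. Each entry is (row of A)·(column of B):
AB[1,1] = (-2)(-3) + (3)(0) = 6
AB[1,2] = (-2)(3) + (3)(0) = -6
AB[1,3] = (-2)(3) + (3)(-3) = -15
AB[2,1] = (3)(-3) + (3)(0) = -9
AB[2,2] = (3)(3) + (3)(0) = 9
AB[2,3] = (3)(3) + (3)(-3) = 0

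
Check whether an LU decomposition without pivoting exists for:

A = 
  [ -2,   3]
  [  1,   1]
Yes.
A[1,1] = -2 ≠ 0, so Gaussian elimination proceeds without a row swap: multiplier ℓ₂₁ = (1)/(-2) = -1/2, and U[2,2] = 1 - (-1/2)(3) = 5/2.
L = 
  [   1,    0]
  [-1/2,    1]
U = 
  [ -2,   3]
  [  0, 5/2]
Check row 2 of LU: [(-1/2)(-2), (-1/2)(3) + (5/2)] = [1, 1] = row 2 of A ✓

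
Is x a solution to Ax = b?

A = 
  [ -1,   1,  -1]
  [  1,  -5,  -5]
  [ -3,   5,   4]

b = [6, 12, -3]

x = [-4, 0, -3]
No

Ax = [7, 11, 0] ≠ b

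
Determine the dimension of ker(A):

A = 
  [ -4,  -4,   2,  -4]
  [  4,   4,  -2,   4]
nullity(A) = 3

Row reduce:
R2 → R2 + (1)·R1
REF = 
  [ -4,  -4,   2,  -4]
  [  0,   0,   0,   0]
Pivot columns: 1 → 1 pivot.
rank(A) = 1, so nullity(A) = 4 - 1 = 3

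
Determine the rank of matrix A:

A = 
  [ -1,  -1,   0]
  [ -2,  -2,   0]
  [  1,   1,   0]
rank(A) = 1

Row reduce:
R2 → R2 - (2)·R1
R3 → R3 + (1)·R1
REF = 
  [ -1,  -1,   0]
  [  0,   0,   0]
  [  0,   0,   0]
Pivot columns: 1 → 1 pivot.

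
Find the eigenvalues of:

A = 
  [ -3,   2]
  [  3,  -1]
tr(A) = -4, det(A) = -3
Characteristic polynomial: λ² - tr(A)λ + det(A) = λ² + 4λ - 3
λ² + 4λ - 3 = 0  ⇒  λ = (-4 ± √((4)² - 4·(-3)))/2 = (-4 ± √(28))/2
  = -2 + √7,  -2 - √7

λ = -2 + √7, -2 - √7  (≈ 0.6458, -4.646)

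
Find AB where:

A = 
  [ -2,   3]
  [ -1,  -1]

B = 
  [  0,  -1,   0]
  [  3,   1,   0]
A is 2×2 and B is 2×3, so AB is 2×3. Each entry is (row of A)·(column of B):
AB[1,1] = (-2)(0) + (3)(3) = 9
AB[1,2] = (-2)(-1) + (3)(1) = 5
AB[1,3] = (-2)(0) + (3)(0) = 0
AB[2,1] = (-1)(0) + (-1)(3) = -3
AB[2,2] = (-1)(-1) + (-1)(1) = 0
AB[2,3] = (-1)(0) + (-1)(0) = 0

AB = 
  [  9,   5,   0]
  [ -3,   0,   0]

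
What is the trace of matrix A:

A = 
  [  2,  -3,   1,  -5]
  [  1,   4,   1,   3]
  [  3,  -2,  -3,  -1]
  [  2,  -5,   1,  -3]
0

tr(A) = 2 + 4 + -3 + -3 = 0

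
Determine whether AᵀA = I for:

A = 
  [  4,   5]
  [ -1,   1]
No

AᵀA = 
  [ 17,  19]
  [ 19,  26]
≠ I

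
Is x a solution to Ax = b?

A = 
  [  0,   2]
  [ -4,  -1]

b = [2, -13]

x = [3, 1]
Yes

Ax = [2, -13] = b ✓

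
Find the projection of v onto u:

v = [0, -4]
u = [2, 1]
v·u = (0)(2) + (-4)(1) = -4
u·u = (2)² + (1)² = 5
proj_u(v) = (v·u / u·u) × u = (-4/5) × u

proj_u(v) = [-8/5, -4/5]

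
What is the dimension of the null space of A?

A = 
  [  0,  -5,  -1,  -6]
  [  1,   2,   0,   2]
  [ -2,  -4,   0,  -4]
nullity(A) = 2

Row reduce:
Swap R1 ↔ R2
R3 → R3 + (2)·R1
REF = 
  [  1,   2,   0,   2]
  [  0,  -5,  -1,  -6]
  [  0,   0,   0,   0]
Pivot columns: 1, 2 → 2 pivots.
rank(A) = 2, so nullity(A) = 4 - 2 = 2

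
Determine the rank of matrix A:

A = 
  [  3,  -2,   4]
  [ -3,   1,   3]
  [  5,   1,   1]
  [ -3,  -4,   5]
Row reduce:
R2 → R2 + (1)·R1
R3 → R3 - (5/3)·R1
R4 → R4 + (1)·R1
R3 → R3 + (13/3)·R2
R4 → R4 - (6)·R2
R4 → R4 + (99/74)·R3
REF = 
  [   3,   -2,    4]
  [   0,   -1,    7]
  [   0,    0, 74/3]
  [   0,    0,    0]
Pivot columns: 1, 2, 3 → 3 pivots.

rank(A) = 3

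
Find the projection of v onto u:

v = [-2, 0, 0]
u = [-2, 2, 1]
v·u = (-2)(-2) + (0)(2) + (0)(1) = 4
u·u = (-2)² + (2)² + (1)² = 9
proj_u(v) = (v·u / u·u) × u = (4/9) × u

proj_u(v) = [-8/9, 8/9, 4/9]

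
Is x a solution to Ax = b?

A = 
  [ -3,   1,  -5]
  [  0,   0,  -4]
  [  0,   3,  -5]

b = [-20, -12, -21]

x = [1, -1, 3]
No

Ax = [-19, -12, -18] ≠ b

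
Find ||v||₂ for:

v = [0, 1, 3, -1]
3.317

||v||₂ = √((0)² + (1)² + (3)² + (-1)²) = √11 = 3.317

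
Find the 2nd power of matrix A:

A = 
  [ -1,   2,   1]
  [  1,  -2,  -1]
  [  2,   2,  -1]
A² = A·A:
A²[1,1] = (-1)(-1) + (2)(1) + (1)(2) = 5
A²[1,2] = (-1)(2) + (2)(-2) + (1)(2) = -4
A²[1,3] = (-1)(1) + (2)(-1) + (1)(-1) = -4
A²[2,1] = (1)(-1) + (-2)(1) + (-1)(2) = -5
A²[2,2] = (1)(2) + (-2)(-2) + (-1)(2) = 4
A²[2,3] = (1)(1) + (-2)(-1) + (-1)(-1) = 4
A²[3,1] = (2)(-1) + (2)(1) + (-1)(2) = -2
A²[3,2] = (2)(2) + (2)(-2) + (-1)(2) = -2
A²[3,3] = (2)(1) + (2)(-1) + (-1)(-1) = 1
A² = 
  [  5,  -4,  -4]
  [ -5,   4,   4]
  [ -2,  -2,   1]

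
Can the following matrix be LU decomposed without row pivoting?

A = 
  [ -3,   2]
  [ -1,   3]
Yes.
A[1,1] = -3 ≠ 0, so Gaussian elimination proceeds without a row swap: multiplier ℓ₂₁ = (-1)/(-3) = 1/3, and U[2,2] = 3 - (1/3)(2) = 7/3.
L = 
  [  1,   0]
  [1/3,   1]
U = 
  [ -3,   2]
  [  0, 7/3]
Check row 2 of LU: [(1/3)(-3), (1/3)(2) + (7/3)] = [-1, 3] = row 2 of A ✓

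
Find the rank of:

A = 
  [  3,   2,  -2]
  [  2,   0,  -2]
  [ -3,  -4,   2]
Row reduce:
R2 → R2 - (2/3)·R1
R3 → R3 + (1)·R1
R3 → R3 - (3/2)·R2
REF = 
  [   3,    2,   -2]
  [   0, -4/3, -2/3]
  [   0,    0,    1]
Pivot columns: 1, 2, 3 → 3 pivots.

rank(A) = 3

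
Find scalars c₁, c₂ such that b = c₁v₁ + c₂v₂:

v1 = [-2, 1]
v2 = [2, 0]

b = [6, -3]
c1 = -3, c2 = 0

b = -3·v1 + 0·v2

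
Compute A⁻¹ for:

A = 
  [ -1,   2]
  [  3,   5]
det(A) = (-1)(5) - (2)(3) = -11
For a 2×2 matrix, A⁻¹ = (1/det(A)) · [[d, -b], [-c, a]]
    = (-1/11) · [[5, -2], [-3, -1]]

A⁻¹ = 
  [-5/11,  2/11]
  [ 3/11,  1/11]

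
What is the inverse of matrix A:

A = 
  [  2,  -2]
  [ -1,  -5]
det(A) = (2)(-5) - (-2)(-1) = -12
For a 2×2 matrix, A⁻¹ = (1/det(A)) · [[d, -b], [-c, a]]
    = (-1/12) · [[-5, 2], [1, 2]]

A⁻¹ = 
  [ 5/12,  -1/6]
  [-1/12,  -1/6]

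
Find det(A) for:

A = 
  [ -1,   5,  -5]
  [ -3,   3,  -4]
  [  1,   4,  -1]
27

Cofactor expansion along row 1:
det(A) = (-1)·((3)(-1) - (-4)(4)) - (5)·((-3)(-1) - (-4)(1)) + (-5)·((-3)(4) - (3)(1))
  = (-1)(13) - (5)(7) + (-5)(-15)
  = 27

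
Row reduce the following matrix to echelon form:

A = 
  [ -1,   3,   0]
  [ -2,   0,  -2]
Row operations:
R2 → R2 - (2)·R1

Resulting echelon form:
REF = 
  [ -1,   3,   0]
  [  0,  -6,  -2]

Rank = 2 (number of non-zero pivot rows).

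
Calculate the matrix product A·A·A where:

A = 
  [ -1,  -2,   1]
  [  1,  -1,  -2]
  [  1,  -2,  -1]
A^3 = 
  [  4,  -6,  -6]
  [ 12,  -5, -15]
  [ 12,  -6, -14]

A² = A·A:
A²[1,1] = (-1)(-1) + (-2)(1) + (1)(1) = 0
A²[1,2] = (-1)(-2) + (-2)(-1) + (1)(-2) = 2
A²[1,3] = (-1)(1) + (-2)(-2) + (1)(-1) = 2
A²[2,1] = (1)(-1) + (-1)(1) + (-2)(1) = -4
A²[2,2] = (1)(-2) + (-1)(-1) + (-2)(-2) = 3
A²[2,3] = (1)(1) + (-1)(-2) + (-2)(-1) = 5
A²[3,1] = (1)(-1) + (-2)(1) + (-1)(1) = -4
A²[3,2] = (1)(-2) + (-2)(-1) + (-1)(-2) = 2
A²[3,3] = (1)(1) + (-2)(-2) + (-1)(-1) = 6
A² = 
  [  0,   2,   2]
  [ -4,   3,   5]
  [ -4,   2,   6]

A^3 = A^2·A:
A^3[1,1] = (0)(-1) + (2)(1) + (2)(1) = 4
A^3[1,2] = (0)(-2) + (2)(-1) + (2)(-2) = -6
A^3[1,3] = (0)(1) + (2)(-2) + (2)(-1) = -6
A^3[2,1] = (-4)(-1) + (3)(1) + (5)(1) = 12
A^3[2,2] = (-4)(-2) + (3)(-1) + (5)(-2) = -5
A^3[2,3] = (-4)(1) + (3)(-2) + (5)(-1) = -15
A^3[3,1] = (-4)(-1) + (2)(1) + (6)(1) = 12
A^3[3,2] = (-4)(-2) + (2)(-1) + (6)(-2) = -6
A^3[3,3] = (-4)(1) + (2)(-2) + (6)(-1) = -14
A^3 = 
  [  4,  -6,  -6]
  [ 12,  -5, -15]
  [ 12,  -6, -14]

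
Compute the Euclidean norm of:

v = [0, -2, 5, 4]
6.708

||v||₂ = √((0)² + (-2)² + (5)² + (4)²) = √45 = 6.708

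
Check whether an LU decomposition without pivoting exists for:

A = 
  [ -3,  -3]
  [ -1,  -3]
Yes.
A[1,1] = -3 ≠ 0, so Gaussian elimination proceeds without a row swap: multiplier ℓ₂₁ = (-1)/(-3) = 1/3, and U[2,2] = -3 - (1/3)(-3) = -2.
L = 
  [  1,   0]
  [1/3,   1]
U = 
  [ -3,  -3]
  [  0,  -2]
Check row 2 of LU: [(1/3)(-3), (1/3)(-3) + (-2)] = [-1, -3] = row 2 of A ✓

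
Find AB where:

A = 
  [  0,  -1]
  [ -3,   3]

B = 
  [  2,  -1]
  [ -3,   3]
A is 2×2 and B is 2×2, so AB is 2×2. Each entry is (row of A)·(column of B):
AB[1,1] = (0)(2) + (-1)(-3) = 3
AB[1,2] = (0)(-1) + (-1)(3) = -3
AB[2,1] = (-3)(2) + (3)(-3) = -15
AB[2,2] = (-3)(-1) + (3)(3) = 12

AB = 
  [  3,  -3]
  [-15,  12]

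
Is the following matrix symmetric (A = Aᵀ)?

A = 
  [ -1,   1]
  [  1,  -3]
Yes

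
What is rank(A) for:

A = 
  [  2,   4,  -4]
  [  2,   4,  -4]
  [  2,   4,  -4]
rank(A) = 1

Row reduce:
R2 → R2 - (1)·R1
R3 → R3 - (1)·R1
REF = 
  [  2,   4,  -4]
  [  0,   0,   0]
  [  0,   0,   0]
Pivot columns: 1 → 1 pivot.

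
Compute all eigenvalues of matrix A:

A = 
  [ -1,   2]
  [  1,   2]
tr(A) = 1, det(A) = -4
Characteristic polynomial: λ² - tr(A)λ + det(A) = λ² - λ - 4
λ² - λ - 4 = 0  ⇒  λ = (1 ± √((-1)² - 4·(-4)))/2 = (1 ± √(17))/2
  = (1 + √17)/2,  (1 - √17)/2

λ = (1 + √17)/2, (1 - √17)/2  (≈ 2.562, -1.562)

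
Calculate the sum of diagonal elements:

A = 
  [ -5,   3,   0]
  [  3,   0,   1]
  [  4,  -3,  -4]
-9

tr(A) = -5 + 0 + -4 = -9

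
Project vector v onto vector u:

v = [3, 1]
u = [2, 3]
v·u = (3)(2) + (1)(3) = 9
u·u = (2)² + (3)² = 13
proj_u(v) = (v·u / u·u) × u = (9/13) × u

proj_u(v) = [18/13, 27/13]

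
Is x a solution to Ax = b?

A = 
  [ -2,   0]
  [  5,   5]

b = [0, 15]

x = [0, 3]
Yes

Ax = [0, 15] = b ✓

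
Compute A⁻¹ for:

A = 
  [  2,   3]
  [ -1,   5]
det(A) = (2)(5) - (3)(-1) = 13
For a 2×2 matrix, A⁻¹ = (1/det(A)) · [[d, -b], [-c, a]]
    = (1/13) · [[5, -3], [1, 2]]

A⁻¹ = 
  [ 5/13, -3/13]
  [ 1/13,  2/13]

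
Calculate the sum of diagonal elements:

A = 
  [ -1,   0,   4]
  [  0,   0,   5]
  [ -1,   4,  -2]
-3

tr(A) = -1 + 0 + -2 = -3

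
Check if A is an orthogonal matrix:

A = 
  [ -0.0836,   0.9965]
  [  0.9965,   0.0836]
Yes

AᵀA = 
  [  1,   0]
  [  0,   1]
≈ I (equal to I up to the 4-dp rounding of the entries)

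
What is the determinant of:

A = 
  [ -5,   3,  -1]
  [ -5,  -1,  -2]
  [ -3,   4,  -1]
Cofactor expansion along row 1:
det(A) = (-5)·((-1)(-1) - (-2)(4)) - (3)·((-5)(-1) - (-2)(-3)) + (-1)·((-5)(4) - (-1)(-3))
  = (-5)(9) - (3)(-1) + (-1)(-23)
  = -19

det(A) = -19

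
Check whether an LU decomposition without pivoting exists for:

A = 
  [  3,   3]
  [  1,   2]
Yes.
A[1,1] = 3 ≠ 0, so Gaussian elimination proceeds without a row swap: multiplier ℓ₂₁ = (1)/(3) = 1/3, and U[2,2] = 2 - (1/3)(3) = 1.
L = 
  [  1,   0]
  [1/3,   1]
U = 
  [  3,   3]
  [  0,   1]
Check row 2 of LU: [(1/3)(3), (1/3)(3) + 1] = [1, 2] = row 2 of A ✓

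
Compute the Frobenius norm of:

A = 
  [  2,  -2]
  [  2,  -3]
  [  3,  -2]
||A||_F = 5.831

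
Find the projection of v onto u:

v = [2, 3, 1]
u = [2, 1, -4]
v·u = (2)(2) + (3)(1) + (1)(-4) = 3
u·u = (2)² + (1)² + (-4)² = 21
proj_u(v) = (v·u / u·u) × u = (3/21) × u = (1/7) × u

proj_u(v) = [2/7, 1/7, -4/7]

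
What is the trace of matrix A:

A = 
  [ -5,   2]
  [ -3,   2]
-3

tr(A) = -5 + 2 = -3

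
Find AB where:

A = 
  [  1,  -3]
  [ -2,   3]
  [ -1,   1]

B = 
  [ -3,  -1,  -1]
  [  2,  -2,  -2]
AB = 
  [ -9,   5,   5]
  [ 12,  -4,  -4]
  [  5,  -1,  -1]

A is 3×2 and B is 2×3, so AB is 3×3. Each entry is (row of A)·(column of B):
AB[1,1] = (1)(-3) + (-3)(2) = -9
AB[1,2] = (1)(-1) + (-3)(-2) = 5
AB[1,3] = (1)(-1) + (-3)(-2) = 5
AB[2,1] = (-2)(-3) + (3)(2) = 12
AB[2,2] = (-2)(-1) + (3)(-2) = -4
AB[2,3] = (-2)(-1) + (3)(-2) = -4
AB[3,1] = (-1)(-3) + (1)(2) = 5
AB[3,2] = (-1)(-1) + (1)(-2) = -1
AB[3,3] = (-1)(-1) + (1)(-2) = -1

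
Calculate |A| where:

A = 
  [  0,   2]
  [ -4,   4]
8

For a 2×2 matrix, det = ad - bc = (0)(4) - (2)(-4) = 8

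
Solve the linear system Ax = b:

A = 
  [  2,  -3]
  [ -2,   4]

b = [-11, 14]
Row reduce the augmented matrix [A|b]:
R2 → R2 + (1)·R1
REF = 
  [  2,  -3, -11]
  [  0,   1,   3]

Back-substitution:
x₂ = 3 / 1 = 3
x₁ = (-11 - (-3)(3)) / 2 = -1

x = [-1, 3]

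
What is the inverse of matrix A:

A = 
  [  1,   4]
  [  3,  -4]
det(A) = (1)(-4) - (4)(3) = -16
For a 2×2 matrix, A⁻¹ = (1/det(A)) · [[d, -b], [-c, a]]
    = (-1/16) · [[-4, -4], [-3, 1]]

A⁻¹ = 
  [  1/4,   1/4]
  [ 3/16, -1/16]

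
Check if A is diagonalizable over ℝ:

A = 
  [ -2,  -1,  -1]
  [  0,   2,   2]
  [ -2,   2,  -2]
Yes

Characteristic polynomial: det(λI - A) = λ³ + 2λ² - 10λ - 16
By the rational root theorem any rational root is an integer dividing 16; none of those is a root, so p(λ) has no rational roots and hence (being an irreducible cubic) no repeated roots.
Discriminant of the cubic: Δ = 3760
Δ > 0 ⇒ three distinct real eigenvalues: λ ≈ -3.548, -1.487, 3.034
Three distinct real eigenvalues, so A has 3 independent eigenvectors.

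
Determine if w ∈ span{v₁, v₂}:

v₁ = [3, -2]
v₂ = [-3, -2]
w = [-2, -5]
Yes

Form the augmented matrix and row-reduce:
[v₁|v₂|w] = 
  [  3,  -3,  -2]
  [ -2,  -2,  -5]
R2 → R2 + (2/3)·R1
REF = 
  [    3,    -3,    -2]
  [    0,    -4, -19/3]

No row of the form [0 0 | nonzero], so the system is consistent. Back-substitution gives c₁ = 11/12, c₂ = 19/12: w = (11/12)·v₁ + (19/12)·v₂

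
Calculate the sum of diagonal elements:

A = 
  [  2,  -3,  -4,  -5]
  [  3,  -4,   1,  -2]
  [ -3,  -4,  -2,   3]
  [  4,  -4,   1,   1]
-3

tr(A) = 2 + -4 + -2 + 1 = -3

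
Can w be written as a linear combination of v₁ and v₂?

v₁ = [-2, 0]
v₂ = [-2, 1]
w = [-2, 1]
Yes

Form the augmented matrix and row-reduce:
[v₁|v₂|w] = 
  [ -2,  -2,  -2]
  [  0,   1,   1]
(already in echelon form — no row operations needed)

No row of the form [0 0 | nonzero], so the system is consistent. Back-substitution gives c₁ = 0, c₂ = 1: w = (0)·v₁ + (1)·v₂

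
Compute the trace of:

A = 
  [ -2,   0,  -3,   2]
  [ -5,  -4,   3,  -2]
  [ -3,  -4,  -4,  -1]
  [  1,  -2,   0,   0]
-10

tr(A) = -2 + -4 + -4 + 0 = -10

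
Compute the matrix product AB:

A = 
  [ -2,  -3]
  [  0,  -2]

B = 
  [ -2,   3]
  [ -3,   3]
AB = 
  [ 13, -15]
  [  6,  -6]

A is 2×2 and B is 2×2, so AB is 2×2. Each entry is (row of A)·(column of B):
AB[1,1] = (-2)(-2) + (-3)(-3) = 13
AB[1,2] = (-2)(3) + (-3)(3) = -15
AB[2,1] = (0)(-2) + (-2)(-3) = 6
AB[2,2] = (0)(3) + (-2)(3) = -6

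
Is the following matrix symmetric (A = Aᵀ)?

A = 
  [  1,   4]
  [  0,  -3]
No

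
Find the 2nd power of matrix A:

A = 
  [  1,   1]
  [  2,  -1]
A² = A·A:
A²[1,1] = (1)(1) + (1)(2) = 3
A²[1,2] = (1)(1) + (1)(-1) = 0
A²[2,1] = (2)(1) + (-1)(2) = 0
A²[2,2] = (2)(1) + (-1)(-1) = 3
A² = 
  [  3,   0]
  [  0,   3]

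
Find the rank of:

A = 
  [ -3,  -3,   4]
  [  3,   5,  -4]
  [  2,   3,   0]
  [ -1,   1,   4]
rank(A) = 3

Row reduce:
R2 → R2 + (1)·R1
R3 → R3 + (2/3)·R1
R4 → R4 - (1/3)·R1
R3 → R3 - (1/2)·R2
R4 → R4 - (1)·R2
R4 → R4 - (1)·R3
REF = 
  [ -3,  -3,   4]
  [  0,   2,   0]
  [  0,   0, 8/3]
  [  0,   0,   0]
Pivot columns: 1, 2, 3 → 3 pivots.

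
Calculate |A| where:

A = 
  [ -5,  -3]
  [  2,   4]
For a 2×2 matrix, det = ad - bc = (-5)(4) - (-3)(2) = -14

det(A) = -14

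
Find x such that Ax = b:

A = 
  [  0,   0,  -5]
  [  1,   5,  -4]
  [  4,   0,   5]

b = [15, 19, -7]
Row reduce the augmented matrix [A|b]:
Swap R1 ↔ R2
R3 → R3 - (4)·R1
Swap R2 ↔ R3
REF = 
  [  1,   5,  -4,  19]
  [  0, -20,  21, -83]
  [  0,   0,  -5,  15]

Back-substitution:
x₃ = 15 / (-5) = -3
x₂ = (-83 - (21)(-3)) / (-20) = 1
x₁ = (19 - (5)(1) - (-4)(-3)) / 1 = 2

x = [2, 1, -3]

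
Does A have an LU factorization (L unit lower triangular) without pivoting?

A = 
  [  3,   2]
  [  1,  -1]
Yes.
A[1,1] = 3 ≠ 0, so Gaussian elimination proceeds without a row swap: multiplier ℓ₂₁ = (1)/(3) = 1/3, and U[2,2] = -1 - (1/3)(2) = -5/3.
L = 
  [  1,   0]
  [1/3,   1]
U = 
  [   3,    2]
  [   0, -5/3]
Check row 2 of LU: [(1/3)(3), (1/3)(2) + (-5/3)] = [1, -1] = row 2 of A ✓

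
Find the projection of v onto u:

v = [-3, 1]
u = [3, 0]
proj_u(v) = [-3, 0]

v·u = (-3)(3) + (1)(0) = -9
u·u = (3)² + (0)² = 9
proj_u(v) = (v·u / u·u) × u = (-9/9) × u = (-1) × u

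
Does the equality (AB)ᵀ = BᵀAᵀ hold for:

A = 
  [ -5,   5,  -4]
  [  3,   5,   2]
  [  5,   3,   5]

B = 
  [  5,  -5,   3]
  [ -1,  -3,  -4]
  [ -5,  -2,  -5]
Yes

(AB)ᵀ = 
  [-10,   0,  -3]
  [ 18, -34, -44]
  [-15, -21, -22]

BᵀAᵀ = 
  [-10,   0,  -3]
  [ 18, -34, -44]
  [-15, -21, -22]

Both sides are equal — this is the standard identity (AB)ᵀ = BᵀAᵀ, which holds for all A, B.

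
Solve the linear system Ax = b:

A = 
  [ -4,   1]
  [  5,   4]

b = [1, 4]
Row reduce the augmented matrix [A|b]:
R2 → R2 + (5/4)·R1
REF = 
  [  -4,    1,    1]
  [   0, 21/4, 21/4]

Back-substitution:
x₂ = (21/4) / (21/4) = 1
x₁ = (1 - (1)(1)) / (-4) = 0

x = [0, 1]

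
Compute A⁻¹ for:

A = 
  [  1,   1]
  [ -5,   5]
det(A) = (1)(5) - (1)(-5) = 10
For a 2×2 matrix, A⁻¹ = (1/det(A)) · [[d, -b], [-c, a]]
    = (1/10) · [[5, -1], [5, 1]]

A⁻¹ = 
  [  1/2, -1/10]
  [  1/2,  1/10]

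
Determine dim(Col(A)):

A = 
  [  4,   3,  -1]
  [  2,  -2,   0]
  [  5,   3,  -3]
dim(Col(A)) = 3

Row reduce:
R2 → R2 - (1/2)·R1
R3 → R3 - (5/4)·R1
R3 → R3 - (3/14)·R2
REF = 
  [    4,     3,    -1]
  [    0,  -7/2,   1/2]
  [    0,     0, -13/7]
Pivot columns: 1, 2, 3 → 3 pivots.
dim(Col(A)) = number of pivot columns = 3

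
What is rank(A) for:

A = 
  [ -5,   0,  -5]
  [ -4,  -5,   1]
rank(A) = 2

Row reduce:
R2 → R2 - (4/5)·R1
REF = 
  [ -5,   0,  -5]
  [  0,  -5,   5]
Pivot columns: 1, 2 → 2 pivots.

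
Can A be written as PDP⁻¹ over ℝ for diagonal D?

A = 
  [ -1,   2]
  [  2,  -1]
Yes

tr(A) = -2, det(A) = -3
Characteristic polynomial: λ² - tr(A)λ + det(A) = λ² + 2λ - 3
λ² + 2λ - 3 = (λ + 3)(λ - 1)
Eigenvalues: 1, -3
λ=-3: alg. mult. = 1, geom. mult. = 2 - rank(A - (-3)I) = 2 - 1 = 1
λ=1: alg. mult. = 1, geom. mult. = 2 - rank(A - (1)I) = 2 - 1 = 1
Sum of geometric multiplicities equals n, so A has n independent eigenvectors.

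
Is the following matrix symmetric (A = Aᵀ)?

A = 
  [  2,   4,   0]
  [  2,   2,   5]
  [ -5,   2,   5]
No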